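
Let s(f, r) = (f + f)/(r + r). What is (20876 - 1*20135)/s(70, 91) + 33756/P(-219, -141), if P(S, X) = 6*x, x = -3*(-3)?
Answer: 142957/90 ≈ 1588.4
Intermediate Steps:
s(f, r) = f/r (s(f, r) = (2*f)/((2*r)) = (2*f)*(1/(2*r)) = f/r)
x = 9
P(S, X) = 54 (P(S, X) = 6*9 = 54)
(20876 - 1*20135)/s(70, 91) + 33756/P(-219, -141) = (20876 - 1*20135)/((70/91)) + 33756/54 = (20876 - 20135)/((70*(1/91))) + 33756*(1/54) = 741/(10/13) + 5626/9 = 741*(13/10) + 5626/9 = 9633/10 + 5626/9 = 142957/90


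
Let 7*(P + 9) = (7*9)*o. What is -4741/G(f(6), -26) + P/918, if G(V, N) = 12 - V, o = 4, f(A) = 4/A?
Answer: -7111/17 ≈ -418.29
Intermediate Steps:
P = 27 (P = -9 + ((7*9)*4)/7 = -9 + (63*4)/7 = -9 + (⅐)*252 = -9 + 36 = 27)
-4741/G(f(6), -26) + P/918 = -4741/(12 - 4/6) + 27/918 = -4741/(12 - 4/6) + 27*(1/918) = -4741/(12 - 1*⅔) + 1/34 = -4741/(12 - ⅔) + 1/34 = -4741/34/3 + 1/34 = -4741*3/34 + 1/34 = -14223/34 + 1/34 = -7111/17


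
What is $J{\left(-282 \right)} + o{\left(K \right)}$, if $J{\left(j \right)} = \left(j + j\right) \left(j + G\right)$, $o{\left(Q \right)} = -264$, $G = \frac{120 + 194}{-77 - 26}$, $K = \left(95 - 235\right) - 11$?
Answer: $\frac{16531848}{103} \approx 1.605 \cdot 10^{5}$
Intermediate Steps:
$K = -151$ ($K = -140 - 11 = -151$)
$G = - \frac{314}{103}$ ($G = \frac{314}{-103} = 314 \left(- \frac{1}{103}\right) = - \frac{314}{103} \approx -3.0485$)
$J{\left(j \right)} = 2 j \left(- \frac{314}{103} + j\right)$ ($J{\left(j \right)} = \left(j + j\right) \left(j - \frac{314}{103}\right) = 2 j \left(- \frac{314}{103} + j\right)$)
$J{\left(-282 \right)} + o{\left(K \right)} = \frac{2}{103} \left(-282\right) \left(-314 + 103 \left(-282\right)\right) - 264 = \frac{2}{103} \left(-282\right) \left(-314 - 29046\right) - 264 = \frac{2}{103} \left(-282\right) \left(-29360\right) - 264 = \frac{16559040}{103} - 264 = \frac{16531848}{103}$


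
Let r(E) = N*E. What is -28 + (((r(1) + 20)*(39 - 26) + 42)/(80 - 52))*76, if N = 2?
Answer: 6036/7 ≈ 862.29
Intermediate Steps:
r(E) = 2*E
-28 + (((r(1) + 20)*(39 - 26) + 42)/(80 - 52))*76 = -28 + (((2*1 + 20)*(39 - 26) + 42)/(80 - 52))*76 = -28 + (((2 + 20)*13 + 42)/28)*76 = -28 + ((22*13 + 42)*(1/28))*76 = -28 + ((286 + 42)*(1/28))*76 = -28 + (328*(1/28))*76 = -28 + (82/7)*76 = -28 + 6232/7 = 6036/7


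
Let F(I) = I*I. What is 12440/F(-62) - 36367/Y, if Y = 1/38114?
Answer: -1332034253208/961 ≈ -1.3861e+9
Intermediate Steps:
F(I) = I²
Y = 1/38114 ≈ 2.6237e-5
12440/F(-62) - 36367/Y = 12440/((-62)²) - 36367/1/38114 = 12440/3844 - 36367*38114 = 12440*(1/3844) - 1386091838 = 3110/961 - 1386091838 = -1332034253208/961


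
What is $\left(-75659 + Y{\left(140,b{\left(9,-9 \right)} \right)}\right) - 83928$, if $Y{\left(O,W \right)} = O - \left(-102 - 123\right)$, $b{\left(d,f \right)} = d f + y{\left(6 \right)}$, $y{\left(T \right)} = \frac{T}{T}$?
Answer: $-159222$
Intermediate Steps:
$y{\left(T \right)} = 1$
$b{\left(d,f \right)} = 1 + d f$ ($b{\left(d,f \right)} = d f + 1 = 1 + d f$)
$Y{\left(O,W \right)} = 225 + O$ ($Y{\left(O,W \right)} = O - \left(-102 - 123\right) = O - -225 = O + 225 = 225 + O$)
$\left(-75659 + Y{\left(140,b{\left(9,-9 \right)} \right)}\right) - 83928 = \left(-75659 + \left(225 + 140\right)\right) - 83928 = \left(-75659 + 365\right) - 83928 = -75294 - 83928 = -159222$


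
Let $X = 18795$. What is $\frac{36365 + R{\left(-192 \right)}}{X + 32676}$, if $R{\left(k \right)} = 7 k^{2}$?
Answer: $\frac{42059}{7353} \approx 5.72$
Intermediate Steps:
$\frac{36365 + R{\left(-192 \right)}}{X + 32676} = \frac{36365 + 7 \left(-192\right)^{2}}{18795 + 32676} = \frac{36365 + 7 \cdot 36864}{51471} = \left(36365 + 258048\right) \frac{1}{51471} = 294413 \cdot \frac{1}{51471} = \frac{42059}{7353}$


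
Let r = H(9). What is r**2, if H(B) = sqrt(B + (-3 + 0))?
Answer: 6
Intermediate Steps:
H(B) = sqrt(-3 + B) (H(B) = sqrt(B - 3) = sqrt(-3 + B))
r = sqrt(6) (r = sqrt(-3 + 9) = sqrt(6) ≈ 2.4495)
r**2 = (sqrt(6))**2 = 6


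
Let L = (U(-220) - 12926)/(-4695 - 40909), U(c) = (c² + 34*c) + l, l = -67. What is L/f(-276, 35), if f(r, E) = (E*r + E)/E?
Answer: 27927/12541100 ≈ 0.0022268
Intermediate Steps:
U(c) = -67 + c² + 34*c (U(c) = (c² + 34*c) - 67 = -67 + c² + 34*c)
f(r, E) = (E + E*r)/E
L = -27927/45604 (L = ((-67 + (-220)² + 34*(-220)) - 12926)/(-4695 - 40909) = ((-67 + 48400 - 7480) - 12926)/(-45604) = (40853 - 12926)*(-1/45604) = 27927*(-1/45604) = -27927/45604 ≈ -0.61238)
L/f(-276, 35) = -27927/(45604*(1 - 276)) = -27927/45604/(-275) = -27927/45604*(-1/275) = 27927/12541100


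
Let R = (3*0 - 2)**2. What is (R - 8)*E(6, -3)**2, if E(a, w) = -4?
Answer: -64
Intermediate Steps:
R = 4 (R = (0 - 2)**2 = (-2)**2 = 4)
(R - 8)*E(6, -3)**2 = (4 - 8)*(-4)**2 = -4*16 = -64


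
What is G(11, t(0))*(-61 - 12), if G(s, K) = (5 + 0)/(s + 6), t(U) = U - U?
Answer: -365/17 ≈ -21.471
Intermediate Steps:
t(U) = 0
G(s, K) = 5/(6 + s)
G(11, t(0))*(-61 - 12) = (5/(6 + 11))*(-61 - 12) = (5/17)*(-73) = -365/17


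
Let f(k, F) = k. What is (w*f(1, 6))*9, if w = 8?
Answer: 72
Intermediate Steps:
(w*f(1, 6))*9 = (8*1)*9 = 8*9 = 72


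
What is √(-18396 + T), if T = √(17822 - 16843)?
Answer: √(-18396 + √979) ≈ 135.52*I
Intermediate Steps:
T = √979 ≈ 31.289
√(-18396 + T) = √(-18396 + √979)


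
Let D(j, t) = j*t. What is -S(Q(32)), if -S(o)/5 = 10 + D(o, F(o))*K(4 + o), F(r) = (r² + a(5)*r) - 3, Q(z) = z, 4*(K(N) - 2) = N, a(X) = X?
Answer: 2078610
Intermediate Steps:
K(N) = 2 + N/4
F(r) = -3 + r² + 5*r (F(r) = (r² + 5*r) - 3 = -3 + r² + 5*r)
S(o) = -50 - 5*o*(3 + o/4)*(-3 + o² + 5*o) (S(o) = -5*(10 + (o*(-3 + o² + 5*o))*(2 + (4 + o)/4)) = -5*(10 + (o*(-3 + o² + 5*o))*(2 + (1 + o/4))) = -5*(10 + (o*(-3 + o² + 5*o))*(3 + o/4)) = -5*(10 + o*(3 + o/4)*(-3 + o² + 5*o)) = -50 - 5*o*(3 + o/4)*(-3 + o² + 5*o))
-S(Q(32)) = -(-50 - 5/4*32*(12 + 32)*(-3 + 32² + 5*32)) = -(-50 - 5/4*32*44*(-3 + 1024 + 160)) = -(-50 - 5/4*32*44*1181) = -(-50 - 2078560) = -1*(-2078610) = 2078610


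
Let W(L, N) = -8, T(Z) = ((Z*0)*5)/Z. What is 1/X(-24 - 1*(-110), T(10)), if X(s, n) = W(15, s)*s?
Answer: -1/688 ≈ -0.0014535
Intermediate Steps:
T(Z) = 0 (T(Z) = (0*5)/Z = 0/Z = 0)
X(s, n) = -8*s
1/X(-24 - 1*(-110), T(10)) = 1/(-8*(-24 - 1*(-110))) = 1/(-8*(-24 + 110)) = 1/(-8*86) = 1/(-688) = -1/688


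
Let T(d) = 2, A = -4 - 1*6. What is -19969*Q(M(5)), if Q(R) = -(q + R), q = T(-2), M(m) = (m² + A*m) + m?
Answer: -359442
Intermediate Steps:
A = -10 (A = -4 - 6 = -10)
M(m) = m² - 9*m (M(m) = (m² - 10*m) + m = m² - 9*m)
q = 2
Q(R) = -2 - R (Q(R) = -(2 + R) = -2 - R)
-19969*Q(M(5)) = -19969*(-2 - 5*(-9 + 5)) = -19969*(-2 - 5*(-4)) = -19969*(-2 - 1*(-20)) = -19969*(-2 + 20) = -19969*18 = -359442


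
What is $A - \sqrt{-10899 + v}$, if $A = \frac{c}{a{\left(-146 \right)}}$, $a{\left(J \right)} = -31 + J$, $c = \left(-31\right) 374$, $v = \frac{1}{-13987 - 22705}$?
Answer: $\frac{11594}{177} - \frac{i \sqrt{3668338737857}}{18346} \approx 65.503 - 104.4 i$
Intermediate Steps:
$v = - \frac{1}{36692}$ ($v = \frac{1}{-13987 - 22705} = \frac{1}{-36692} = - \frac{1}{36692} \approx -2.7254 \cdot 10^{-5}$)
$c = -11594$
$A = \frac{11594}{177}$ ($A = - \frac{11594}{-31 - 146} = - \frac{11594}{-177} = \left(-11594\right) \left(- \frac{1}{177}\right) = \frac{11594}{177} \approx 65.503$)
$A - \sqrt{-10899 + v} = \frac{11594}{177} - \sqrt{-10899 - \frac{1}{36692}} = \frac{11594}{177} - \sqrt{- \frac{399906109}{36692}} = \frac{11594}{177} - \frac{i \sqrt{3668338737857}}{18346}$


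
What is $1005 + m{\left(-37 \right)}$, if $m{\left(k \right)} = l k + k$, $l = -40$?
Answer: $2448$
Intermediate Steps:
$m{\left(k \right)} = - 39 k$ ($m{\left(k \right)} = - 40 k + k = - 39 k$)
$1005 + m{\left(-37 \right)} = 1005 - -1443 = 1005 + 1443 = 2448$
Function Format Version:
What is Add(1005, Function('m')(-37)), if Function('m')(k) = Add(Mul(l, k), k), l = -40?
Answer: 2448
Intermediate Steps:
Function('m')(k) = Mul(-39, k) (Function('m')(k) = Add(Mul(-40, k), k) = Mul(-39, k))
Add(1005, Function('m')(-37)) = Add(1005, Mul(-39, -37)) = Add(1005, 1443) = 2448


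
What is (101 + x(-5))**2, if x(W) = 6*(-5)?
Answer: 5041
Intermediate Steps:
x(W) = -30
(101 + x(-5))**2 = (101 - 30)**2 = 71**2 = 5041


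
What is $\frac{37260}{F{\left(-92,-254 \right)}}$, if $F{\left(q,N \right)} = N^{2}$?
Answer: $\frac{9315}{16129} \approx 0.57753$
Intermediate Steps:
$\frac{37260}{F{\left(-92,-254 \right)}} = \frac{37260}{\left(-254\right)^{2}} = \frac{37260}{64516} = 37260 \cdot \frac{1}{64516} = \frac{9315}{16129}$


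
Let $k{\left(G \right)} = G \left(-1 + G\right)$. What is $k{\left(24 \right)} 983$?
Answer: $542616$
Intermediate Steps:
$k{\left(24 \right)} 983 = 24 \left(-1 + 24\right) 983 = 24 \cdot 23 \cdot 983 = 552 \cdot 983 = 542616$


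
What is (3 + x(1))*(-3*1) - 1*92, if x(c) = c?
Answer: -104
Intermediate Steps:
(3 + x(1))*(-3*1) - 1*92 = (3 + 1)*(-3*1) - 1*92 = 4*(-3) - 92 = -12 - 92 = -104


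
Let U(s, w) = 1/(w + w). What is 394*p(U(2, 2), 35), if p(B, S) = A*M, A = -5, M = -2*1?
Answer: 3940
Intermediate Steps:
M = -2
U(s, w) = 1/(2*w)
p(B, S) = 10 (p(B, S) = -5*(-2) = 10)
394*p(U(2, 2), 35) = 394*10 = 3940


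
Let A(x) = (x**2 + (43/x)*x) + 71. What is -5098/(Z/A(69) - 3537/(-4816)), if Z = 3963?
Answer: -39896948000/12109561 ≈ -3294.7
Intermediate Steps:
A(x) = 114 + x**2 (A(x) = (x**2 + 43) + 71 = (43 + x**2) + 71 = 114 + x**2)
-5098/(Z/A(69) - 3537/(-4816)) = -5098/(3963/(114 + 69**2) - 3537/(-4816)) = -5098/(3963/(114 + 4761) - 3537*(-1/4816)) = -5098/(3963/4875 + 3537/4816) = -5098/(3963*(1/4875) + 3537/4816) = -5098/(1321/1625 + 3537/4816) = -5098/12109561/7826000 = -5098*7826000/12109561 = -39896948000/12109561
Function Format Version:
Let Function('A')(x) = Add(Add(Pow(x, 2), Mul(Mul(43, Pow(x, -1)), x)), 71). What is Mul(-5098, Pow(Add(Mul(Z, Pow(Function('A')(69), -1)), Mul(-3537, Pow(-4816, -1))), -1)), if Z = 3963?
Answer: Rational(-39896948000, 12109561) ≈ -3294.7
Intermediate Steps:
Function('A')(x) = Add(114, Pow(x, 2)) (Function('A')(x) = Add(Add(Pow(x, 2), 43), 71) = Add(Add(43, Pow(x, 2)), 71) = Add(114, Pow(x, 2)))
Mul(-5098, Pow(Add(Mul(Z, Pow(Function('A')(69), -1)), Mul(-3537, Pow(-4816, -1))), -1)) = Mul(-5098, Pow(Add(Mul(3963, Pow(Add(114, Pow(69, 2)), -1)), Mul(-3537, Pow(-4816, -1))), -1)) = Mul(-5098, Pow(Add(Mul(3963, Pow(Add(114, 4761), -1)), Mul(-3537, Rational(-1, 4816))), -1)) = Mul(-5098, Pow(Add(Mul(3963, Pow(4875, -1)), Rational(3537, 4816)), -1)) = Mul(-5098, Pow(Add(Mul(3963, Rational(1, 4875)), Rational(3537, 4816)), -1)) = Mul(-5098, Pow(Add(Rational(1321, 1625), Rational(3537, 4816)), -1)) = Mul(-5098, Pow(Rational(12109561, 7826000), -1)) = Mul(-5098, Rational(7826000, 12109561)) = Rational(-39896948000, 12109561)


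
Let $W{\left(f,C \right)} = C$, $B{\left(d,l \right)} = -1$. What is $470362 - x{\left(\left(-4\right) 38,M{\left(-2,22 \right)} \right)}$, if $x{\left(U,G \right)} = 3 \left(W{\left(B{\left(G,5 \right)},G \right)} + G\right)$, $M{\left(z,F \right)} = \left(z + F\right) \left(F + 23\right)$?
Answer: $464962$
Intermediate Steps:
$M{\left(z,F \right)} = \left(23 + F\right) \left(F + z\right)$ ($M{\left(z,F \right)} = \left(F + z\right) \left(23 + F\right) = \left(23 + F\right) \left(F + z\right)$)
$x{\left(U,G \right)} = 6 G$ ($x{\left(U,G \right)} = 3 \left(G + G\right) = 3 \cdot 2 G = 6 G$)
$470362 - x{\left(\left(-4\right) 38,M{\left(-2,22 \right)} \right)} = 470362 - 6 \left(22^{2} + 23 \cdot 22 + 23 \left(-2\right) + 22 \left(-2\right)\right) = 470362 - 6 \left(484 + 506 - 46 - 44\right) = 470362 - 6 \cdot 900 = 470362 - 5400 = 464962$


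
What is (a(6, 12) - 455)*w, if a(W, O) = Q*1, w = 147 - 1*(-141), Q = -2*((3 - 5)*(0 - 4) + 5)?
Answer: -138528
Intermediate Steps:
Q = -26 (Q = -2*(-2*(-4) + 5) = -2*(8 + 5) = -2*13 = -26)
w = 288 (w = 147 + 141 = 288)
a(W, O) = -26 (a(W, O) = -26*1 = -26)
(a(6, 12) - 455)*w = (-26 - 455)*288 = -481*288 = -138528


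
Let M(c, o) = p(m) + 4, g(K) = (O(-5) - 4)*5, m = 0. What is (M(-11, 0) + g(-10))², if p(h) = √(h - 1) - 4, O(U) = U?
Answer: (45 - I)² ≈ 2024.0 - 90.0*I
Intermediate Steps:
p(h) = -4 + √(-1 + h) (p(h) = √(-1 + h) - 4 = -4 + √(-1 + h))
g(K) = -45 (g(K) = (-5 - 4)*5 = -9*5 = -45)
M(c, o) = I (M(c, o) = (-4 + √(-1 + 0)) + 4 = (-4 + √(-1)) + 4 = (-4 + I) + 4 = I)
(M(-11, 0) + g(-10))² = (I - 45)² = (-45 + I)²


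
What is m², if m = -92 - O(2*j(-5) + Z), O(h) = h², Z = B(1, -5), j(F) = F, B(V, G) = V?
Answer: 29929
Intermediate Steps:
Z = 1
m = -173 (m = -92 - (2*(-5) + 1)² = -92 - (-10 + 1)² = -92 - 1*(-9)² = -92 - 1*81 = -92 - 81 = -173)
m² = (-173)² = 29929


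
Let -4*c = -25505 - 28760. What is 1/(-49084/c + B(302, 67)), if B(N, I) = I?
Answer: 54265/3439419 ≈ 0.015777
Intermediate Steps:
c = 54265/4 (c = -(-25505 - 28760)/4 = -1/4*(-54265) = 54265/4 ≈ 13566.)
1/(-49084/c + B(302, 67)) = 1/(-49084/54265/4 + 67) = 1/(-49084*4/54265 + 67) = 1/(-196336/54265 + 67) = 1/(3439419/54265) = 54265/3439419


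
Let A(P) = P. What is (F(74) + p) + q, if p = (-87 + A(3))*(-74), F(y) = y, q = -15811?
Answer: -9521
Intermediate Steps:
p = 6216 (p = (-87 + 3)*(-74) = -84*(-74) = 6216)
(F(74) + p) + q = (74 + 6216) - 15811 = 6290 - 15811 = -9521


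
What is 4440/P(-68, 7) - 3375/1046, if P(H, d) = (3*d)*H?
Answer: -788645/124474 ≈ -6.3358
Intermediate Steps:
P(H, d) = 3*H*d
4440/P(-68, 7) - 3375/1046 = 4440/((3*(-68)*7)) - 3375/1046 = 4440/(-1428) - 3375*1/1046 = 4440*(-1/1428) - 3375/1046 = -370/119 - 3375/1046 = -788645/124474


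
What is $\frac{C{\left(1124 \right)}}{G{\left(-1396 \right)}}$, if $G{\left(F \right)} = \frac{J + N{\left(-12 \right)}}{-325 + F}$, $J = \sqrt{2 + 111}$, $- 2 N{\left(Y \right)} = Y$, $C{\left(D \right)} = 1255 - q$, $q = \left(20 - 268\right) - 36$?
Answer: $\frac{15891714}{77} - \frac{2648619 \sqrt{113}}{77} \approx -1.5927 \cdot 10^{5}$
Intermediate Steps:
$q = -284$ ($q = -248 - 36 = -284$)
$C{\left(D \right)} = 1539$ ($C{\left(D \right)} = 1255 - -284 = 1255 + 284 = 1539$)
$N{\left(Y \right)} = - \frac{Y}{2}$
$J = \sqrt{113} \approx 10.63$
$G{\left(F \right)} = \frac{6 + \sqrt{113}}{-325 + F}$ ($G{\left(F \right)} = \frac{\sqrt{113} - -6}{-325 + F} = \frac{\sqrt{113} + 6}{-325 + F} = \frac{6 + \sqrt{113}}{-325 + F}$)
$\frac{C{\left(1124 \right)}}{G{\left(-1396 \right)}} = \frac{1539}{\frac{1}{-325 - 1396} \left(6 + \sqrt{113}\right)} = \frac{1539}{\frac{1}{-1721} \left(6 + \sqrt{113}\right)} = \frac{1539}{\left(- \frac{1}{1721}\right) \left(6 + \sqrt{113}\right)} = \frac{1539}{- \frac{6}{1721} - \frac{\sqrt{113}}{1721}}$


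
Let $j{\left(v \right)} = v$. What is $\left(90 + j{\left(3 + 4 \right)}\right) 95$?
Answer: $9215$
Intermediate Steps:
$\left(90 + j{\left(3 + 4 \right)}\right) 95 = \left(90 + \left(3 + 4\right)\right) 95 = \left(90 + 7\right) 95 = 97 \cdot 95 = 9215$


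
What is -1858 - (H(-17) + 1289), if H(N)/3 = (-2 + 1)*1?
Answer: -3144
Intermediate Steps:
H(N) = -3 (H(N) = 3*((-2 + 1)*1) = 3*(-1*1) = 3*(-1) = -3)
-1858 - (H(-17) + 1289) = -1858 - (-3 + 1289) = -1858 - 1*1286 = -1858 - 1286 = -3144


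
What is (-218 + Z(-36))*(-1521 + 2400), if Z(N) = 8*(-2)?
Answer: -205686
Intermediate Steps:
Z(N) = -16
(-218 + Z(-36))*(-1521 + 2400) = (-218 - 16)*(-1521 + 2400) = -234*879 = -205686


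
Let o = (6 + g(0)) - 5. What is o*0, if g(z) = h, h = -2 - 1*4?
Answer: 0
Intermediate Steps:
h = -6 (h = -2 - 4 = -6)
g(z) = -6
o = -5 (o = (6 - 6) - 5 = 0 - 5 = -5)
o*0 = -5*0 = 0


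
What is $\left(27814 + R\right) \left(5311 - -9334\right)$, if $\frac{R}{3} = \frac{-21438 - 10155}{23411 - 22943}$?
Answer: $\frac{21027247065}{52} \approx 4.0437 \cdot 10^{8}$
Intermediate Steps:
$R = - \frac{10531}{52}$ ($R = 3 \frac{-21438 - 10155}{23411 - 22943} = 3 \left(- \frac{31593}{468}\right) = 3 \left(\left(-31593\right) \frac{1}{468}\right) = 3 \left(- \frac{10531}{156}\right) = - \frac{10531}{52} \approx -202.52$)
$\left(27814 + R\right) \left(5311 - -9334\right) = \left(27814 - \frac{10531}{52}\right) \left(5311 - -9334\right) = \frac{1435797 \left(5311 + 9334\right)}{52} = \frac{1435797}{52} \cdot 14645 = \frac{21027247065}{52}$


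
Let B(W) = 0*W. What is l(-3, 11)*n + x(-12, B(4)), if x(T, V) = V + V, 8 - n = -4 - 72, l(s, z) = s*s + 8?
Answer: 1428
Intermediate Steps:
l(s, z) = 8 + s² (l(s, z) = s² + 8 = 8 + s²)
n = 84 (n = 8 - (-4 - 72) = 8 - 1*(-76) = 8 + 76 = 84)
B(W) = 0
x(T, V) = 2*V
l(-3, 11)*n + x(-12, B(4)) = (8 + (-3)²)*84 + 2*0 = (8 + 9)*84 + 0 = 17*84 + 0 = 1428 + 0 = 1428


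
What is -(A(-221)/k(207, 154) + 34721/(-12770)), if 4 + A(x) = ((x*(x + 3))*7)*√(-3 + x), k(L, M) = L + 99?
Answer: 5337853/1953810 - 39676*I*√14/9 ≈ 2.732 - 16495.0*I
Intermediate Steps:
k(L, M) = 99 + L
A(x) = -4 + 7*x*√(-3 + x)*(3 + x) (A(x) = -4 + ((x*(x + 3))*7)*√(-3 + x) = -4 + ((x*(3 + x))*7)*√(-3 + x) = -4 + (7*x*(3 + x))*√(-3 + x) = -4 + 7*x*√(-3 + x)*(3 + x))
-(A(-221)/k(207, 154) + 34721/(-12770)) = -((-4 + 7*(-221)²*√(-3 - 221) + 21*(-221)*√(-3 - 221))/(99 + 207) + 34721/(-12770)) = -((-4 + 7*48841*√(-224) + 21*(-221)*√(-224))/306 + 34721*(-1/12770)) = -((-4 + 7*48841*(4*I*√14) + 21*(-221)*(4*I*√14))*(1/306) - 34721/12770) = -((-4 + 1367548*I*√14 - 18564*I*√14)*(1/306) - 34721/12770) = -((-4 + 1348984*I*√14)*(1/306) - 34721/12770) = -((-2/153 + 39676*I*√14/9) - 34721/12770) = -(-5337853/1953810 + 39676*I*√14/9) = 5337853/1953810 - 39676*I*√14/9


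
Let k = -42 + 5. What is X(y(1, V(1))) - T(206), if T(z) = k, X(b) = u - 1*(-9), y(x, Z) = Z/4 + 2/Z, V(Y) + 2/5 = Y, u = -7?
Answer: 39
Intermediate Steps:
V(Y) = -2/5 + Y
y(x, Z) = 2/Z + Z/4 (y(x, Z) = Z*(1/4) + 2/Z = Z/4 + 2/Z = 2/Z + Z/4)
X(b) = 2 (X(b) = -7 - 1*(-9) = -7 + 9 = 2)
k = -37
T(z) = -37
X(y(1, V(1))) - T(206) = 2 - 1*(-37) = 2 + 37 = 39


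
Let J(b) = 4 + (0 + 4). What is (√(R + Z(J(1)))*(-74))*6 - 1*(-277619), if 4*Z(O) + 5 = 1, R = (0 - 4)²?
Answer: 277619 - 444*√15 ≈ 2.7590e+5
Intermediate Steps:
R = 16 (R = (-4)² = 16)
J(b) = 8 (J(b) = 4 + 4 = 8)
Z(O) = -1 (Z(O) = -5/4 + (¼)*1 = -5/4 + ¼ = -1)
(√(R + Z(J(1)))*(-74))*6 - 1*(-277619) = (√(16 - 1)*(-74))*6 - 1*(-277619) = (√15*(-74))*6 + 277619 = -74*√15*6 + 277619 = -444*√15 + 277619 = 277619 - 444*√15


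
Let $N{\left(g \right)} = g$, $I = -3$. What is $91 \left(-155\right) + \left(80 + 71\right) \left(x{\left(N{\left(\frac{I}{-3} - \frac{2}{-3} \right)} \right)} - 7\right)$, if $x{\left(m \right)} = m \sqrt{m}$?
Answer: $-15162 + \frac{755 \sqrt{15}}{9} \approx -14837.0$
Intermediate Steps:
$x{\left(m \right)} = m^{\frac{3}{2}}$
$91 \left(-155\right) + \left(80 + 71\right) \left(x{\left(N{\left(\frac{I}{-3} - \frac{2}{-3} \right)} \right)} - 7\right) = 91 \left(-155\right) + \left(80 + 71\right) \left(\left(- \frac{3}{-3} - \frac{2}{-3}\right)^{\frac{3}{2}} - 7\right) = -14105 + 151 \left(\left(\left(-3\right) \left(- \frac{1}{3}\right) - - \frac{2}{3}\right)^{\frac{3}{2}} - 7\right) = -14105 + 151 \left(\left(1 + \frac{2}{3}\right)^{\frac{3}{2}} - 7\right) = -14105 + 151 \left(\left(\frac{5}{3}\right)^{\frac{3}{2}} - 7\right) = -14105 + 151 \left(\frac{5 \sqrt{15}}{9} - 7\right) = -14105 + 151 \left(-7 + \frac{5 \sqrt{15}}{9}\right) = -14105 - \left(1057 - \frac{755 \sqrt{15}}{9}\right) = -15162 + \frac{755 \sqrt{15}}{9}$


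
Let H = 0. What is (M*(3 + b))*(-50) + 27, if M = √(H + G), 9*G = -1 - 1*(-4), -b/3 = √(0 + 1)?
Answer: 27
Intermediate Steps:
b = -3 (b = -3*√(0 + 1) = -3*√1 = -3*1 = -3)
G = ⅓ (G = (-1 - 1*(-4))/9 = (-1 + 4)/9 = (⅑)*3 = ⅓ ≈ 0.33333)
M = √3/3 (M = √(0 + ⅓) = √(⅓) = √3/3 ≈ 0.57735)
(M*(3 + b))*(-50) + 27 = ((√3/3)*(3 - 3))*(-50) + 27 = ((√3/3)*0)*(-50) + 27 = 0*(-50) + 27 = 0 + 27 = 27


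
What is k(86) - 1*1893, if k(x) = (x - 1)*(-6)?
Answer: -2403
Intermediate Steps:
k(x) = 6 - 6*x (k(x) = (-1 + x)*(-6) = 6 - 6*x)
k(86) - 1*1893 = (6 - 6*86) - 1*1893 = (6 - 516) - 1893 = -510 - 1893 = -2403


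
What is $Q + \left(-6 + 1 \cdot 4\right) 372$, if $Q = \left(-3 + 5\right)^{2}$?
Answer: $-740$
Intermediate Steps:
$Q = 4$ ($Q = 2^{2} = 4$)
$Q + \left(-6 + 1 \cdot 4\right) 372 = 4 + \left(-6 + 1 \cdot 4\right) 372 = 4 + \left(-6 + 4\right) 372 = 4 - 744 = -740$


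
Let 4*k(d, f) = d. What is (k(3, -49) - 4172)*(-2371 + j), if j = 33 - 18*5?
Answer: 10127795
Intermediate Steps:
k(d, f) = d/4
j = -57 (j = 33 - 90 = -57)
(k(3, -49) - 4172)*(-2371 + j) = ((¼)*3 - 4172)*(-2371 - 57) = (¾ - 4172)*(-2428) = -16685/4*(-2428) = 10127795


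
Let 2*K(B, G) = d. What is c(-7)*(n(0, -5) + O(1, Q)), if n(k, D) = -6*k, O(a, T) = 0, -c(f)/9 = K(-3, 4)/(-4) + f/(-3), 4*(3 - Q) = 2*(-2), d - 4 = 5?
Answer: 0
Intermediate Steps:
d = 9 (d = 4 + 5 = 9)
Q = 4 (Q = 3 - (-2)/2 = 3 - ¼*(-4) = 3 + 1 = 4)
K(B, G) = 9/2 (K(B, G) = (½)*9 = 9/2)
c(f) = 81/8 + 3*f (c(f) = -9*((9/2)/(-4) + f/(-3)) = -9*((9/2)*(-¼) + f*(-⅓)) = -9*(-9/8 - f/3) = 81/8 + 3*f)
c(-7)*(n(0, -5) + O(1, Q)) = (81/8 + 3*(-7))*(-6*0 + 0) = (81/8 - 21)*(0 + 0) = -87/8*0 = 0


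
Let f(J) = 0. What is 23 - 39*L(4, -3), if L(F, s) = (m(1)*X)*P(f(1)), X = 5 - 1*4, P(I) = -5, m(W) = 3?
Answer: 608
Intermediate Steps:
X = 1 (X = 5 - 4 = 1)
L(F, s) = -15 (L(F, s) = (3*1)*(-5) = 3*(-5) = -15)
23 - 39*L(4, -3) = 23 - 39*(-15) = 23 + 585 = 608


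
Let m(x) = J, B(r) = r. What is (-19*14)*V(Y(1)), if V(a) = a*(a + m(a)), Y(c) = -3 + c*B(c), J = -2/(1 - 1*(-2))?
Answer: -4256/3 ≈ -1418.7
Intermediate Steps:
J = -2/3 (J = -2/(1 + 2) = -2/3 ≈ -0.66667)
Y(c) = -3 + c**2 (Y(c) = -3 + c*c = -3 + c**2)
m(x) = -2/3
V(a) = a*(-2/3 + a) (V(a) = a*(a - 2/3) = a*(-2/3 + a))
(-19*14)*V(Y(1)) = (-19*14)*((-3 + 1**2)*(-2 + 3*(-3 + 1**2))/3) = -266*(-3 + 1)*(-2 + 3*(-3 + 1))/3 = -266*(-2)*(-2 + 3*(-2))/3 = -266*(-2)*(-2 - 6)/3 = -266*(-2)*(-8)/3 = -266*16/3 = -4256/3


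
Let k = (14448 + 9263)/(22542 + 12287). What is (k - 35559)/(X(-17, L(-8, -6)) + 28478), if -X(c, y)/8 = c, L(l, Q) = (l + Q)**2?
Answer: -619230350/498298503 ≈ -1.2427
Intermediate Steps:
L(l, Q) = (Q + l)**2
X(c, y) = -8*c
k = 23711/34829 ≈ 0.68078
(k - 35559)/(X(-17, L(-8, -6)) + 28478) = (23711/34829 - 35559)/(-8*(-17) + 28478) = -1238460700/(34829*(136 + 28478)) = -1238460700/34829/28614 = -1238460700/34829*1/28614 = -619230350/498298503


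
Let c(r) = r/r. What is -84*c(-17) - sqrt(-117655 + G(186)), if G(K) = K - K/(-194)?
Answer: -84 - 20*I*sqrt(2763142)/97 ≈ -84.0 - 342.74*I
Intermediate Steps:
G(K) = 195*K/194 (G(K) = K - K*(-1)/194 = K - (-1)*K/194 = K + K/194 = 195*K/194)
c(r) = 1
-84*c(-17) - sqrt(-117655 + G(186)) = -84*1 - sqrt(-117655 + (195/194)*186) = -84 - sqrt(-117655 + 18135/97) = -84 - sqrt(-11394400/97) = -84 - 20*I*sqrt(2763142)/97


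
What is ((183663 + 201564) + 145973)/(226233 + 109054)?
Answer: 531200/335287 ≈ 1.5843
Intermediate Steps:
((183663 + 201564) + 145973)/(226233 + 109054) = (385227 + 145973)/335287 = 531200*(1/335287) = 531200/335287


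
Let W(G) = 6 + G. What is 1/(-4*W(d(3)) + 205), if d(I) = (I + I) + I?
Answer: 1/145 ≈ 0.0068966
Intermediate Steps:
d(I) = 3*I (d(I) = 2*I + I = 3*I)
1/(-4*W(d(3)) + 205) = 1/(-4*(6 + 3*3) + 205) = 1/(-4*(6 + 9) + 205) = 1/(-4*15 + 205) = 1/(-60 + 205) = 1/145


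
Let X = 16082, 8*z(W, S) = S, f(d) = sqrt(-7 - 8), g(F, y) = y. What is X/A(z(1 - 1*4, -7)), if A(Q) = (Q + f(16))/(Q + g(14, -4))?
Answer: 4390386/1009 + 5017584*I*sqrt(15)/1009 ≈ 4351.2 + 19260.0*I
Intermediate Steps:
f(d) = I*sqrt(15) (f(d) = sqrt(-15) = I*sqrt(15))
z(W, S) = S/8
A(Q) = (Q + I*sqrt(15))/(-4 + Q) (A(Q) = (Q + I*sqrt(15))/(Q - 4) = (Q + I*sqrt(15))/(-4 + Q))
X/A(z(1 - 1*4, -7)) = 16082/((((1/8)*(-7) + I*sqrt(15))/(-4 + (1/8)*(-7)))) = 16082/(((-7/8 + I*sqrt(15))/(-4 - 7/8))) = 16082/(((-7/8 + I*sqrt(15))/(-39/8))) = 16082/((-8*(-7/8 + I*sqrt(15))/39)) = 16082/(7/39 - 8*I*sqrt(15)/39)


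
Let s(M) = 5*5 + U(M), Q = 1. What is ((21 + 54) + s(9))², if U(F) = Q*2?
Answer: 10404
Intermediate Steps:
U(F) = 2 (U(F) = 1*2 = 2)
s(M) = 27 (s(M) = 5*5 + 2 = 25 + 2 = 27)
((21 + 54) + s(9))² = ((21 + 54) + 27)² = (75 + 27)² = 102² = 10404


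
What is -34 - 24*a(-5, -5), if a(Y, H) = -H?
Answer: -154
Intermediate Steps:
-34 - 24*a(-5, -5) = -34 - (-24)*(-5) = -34 - 24*5 = -34 - 120 = -154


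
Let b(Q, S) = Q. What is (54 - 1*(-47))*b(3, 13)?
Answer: 303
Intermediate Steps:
(54 - 1*(-47))*b(3, 13) = (54 - 1*(-47))*3 = (54 + 47)*3 = 101*3 = 303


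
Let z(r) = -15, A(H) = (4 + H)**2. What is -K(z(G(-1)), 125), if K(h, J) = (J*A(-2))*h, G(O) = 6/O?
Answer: 7500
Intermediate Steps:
K(h, J) = 4*J*h (K(h, J) = (J*(4 - 2)**2)*h = (J*2**2)*h = (J*4)*h = (4*J)*h = 4*J*h)
-K(z(G(-1)), 125) = -4*125*(-15) = -1*(-7500) = 7500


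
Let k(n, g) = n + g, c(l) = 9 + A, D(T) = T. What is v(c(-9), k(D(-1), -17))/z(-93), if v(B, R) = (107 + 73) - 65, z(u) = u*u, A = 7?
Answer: 115/8649 ≈ 0.013296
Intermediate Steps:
c(l) = 16 (c(l) = 9 + 7 = 16)
z(u) = u²
k(n, g) = g + n
v(B, R) = 115 (v(B, R) = 180 - 65 = 115)
v(c(-9), k(D(-1), -17))/z(-93) = 115/((-93)²) = 115/8649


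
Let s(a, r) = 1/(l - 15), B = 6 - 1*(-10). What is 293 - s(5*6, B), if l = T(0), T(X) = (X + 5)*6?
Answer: 4394/15 ≈ 292.93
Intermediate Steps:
T(X) = 30 + 6*X (T(X) = (5 + X)*6 = 30 + 6*X)
l = 30 (l = 30 + 6*0 = 30 + 0 = 30)
B = 16 (B = 6 + 10 = 16)
s(a, r) = 1/15 (s(a, r) = 1/(30 - 15) = 1/15)
293 - s(5*6, B) = 293 - 1*1/15 = 293 - 1/15 = 4394/15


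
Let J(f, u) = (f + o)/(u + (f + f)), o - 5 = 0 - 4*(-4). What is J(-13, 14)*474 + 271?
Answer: -45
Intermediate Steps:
o = 21 (o = 5 + (0 - 4*(-4)) = 5 + (0 + 16) = 5 + 16 = 21)
J(f, u) = (21 + f)/(u + 2*f) (J(f, u) = (f + 21)/(u + (f + f)) = (21 + f)/(u + 2*f))
J(-13, 14)*474 + 271 = ((21 - 13)/(14 + 2*(-13)))*474 + 271 = (8/(14 - 26))*474 + 271 = (8/(-12))*474 + 271 = -1/12*8*474 + 271 = -⅔*474 + 271 = -316 + 271 = -45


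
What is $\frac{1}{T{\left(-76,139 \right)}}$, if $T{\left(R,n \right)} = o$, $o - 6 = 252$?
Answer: $\frac{1}{258} \approx 0.003876$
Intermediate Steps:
$o = 258$ ($o = 6 + 252 = 258$)
$T{\left(R,n \right)} = 258$
$\frac{1}{T{\left(-76,139 \right)}} = \frac{1}{258}$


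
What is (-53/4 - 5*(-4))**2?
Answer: 729/16 ≈ 45.563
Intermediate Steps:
(-53/4 - 5*(-4))**2 = (-53*1/4 + 20)**2 = (-53/4 + 20)**2 = (27/4)**2 = 729/16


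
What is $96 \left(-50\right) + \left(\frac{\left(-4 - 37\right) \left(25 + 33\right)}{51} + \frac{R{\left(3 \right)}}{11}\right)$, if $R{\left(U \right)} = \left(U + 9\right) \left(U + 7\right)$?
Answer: $- \frac{2712838}{561} \approx -4835.7$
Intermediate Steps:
$R{\left(U \right)} = \left(7 + U\right) \left(9 + U\right)$ ($R{\left(U \right)} = \left(9 + U\right) \left(7 + U\right) = \left(7 + U\right) \left(9 + U\right)$)
$96 \left(-50\right) + \left(\frac{\left(-4 - 37\right) \left(25 + 33\right)}{51} + \frac{R{\left(3 \right)}}{11}\right) = 96 \left(-50\right) + \left(\frac{\left(-4 - 37\right) \left(25 + 33\right)}{51} + \frac{63 + 3^{2} + 16 \cdot 3}{11}\right) = -4800 + \left(\left(-41\right) 58 \cdot \frac{1}{51} + \left(63 + 9 + 48\right) \frac{1}{11}\right) = -4800 + \left(\left(-2378\right) \frac{1}{51} + 120 \cdot \frac{1}{11}\right) = -4800 + \left(- \frac{2378}{51} + \frac{120}{11}\right) = -4800 - \frac{20038}{561} = - \frac{2712838}{561}$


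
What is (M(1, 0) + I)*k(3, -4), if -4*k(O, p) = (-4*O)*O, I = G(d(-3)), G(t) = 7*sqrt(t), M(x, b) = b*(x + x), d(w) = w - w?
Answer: 0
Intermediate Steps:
d(w) = 0
M(x, b) = 2*b*x (M(x, b) = b*(2*x) = 2*b*x)
I = 0 (I = 7*sqrt(0) = 7*0 = 0)
k(O, p) = O**2 (k(O, p) = -(-4*O)*O/4 = -(-1)*O**2 = O**2)
(M(1, 0) + I)*k(3, -4) = (2*0*1 + 0)*3**2 = (0 + 0)*9 = 0*9 = 0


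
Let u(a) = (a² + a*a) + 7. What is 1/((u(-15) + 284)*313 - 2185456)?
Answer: -1/1953523 ≈ -5.1190e-7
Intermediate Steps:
u(a) = 7 + 2*a² (u(a) = (a² + a²) + 7 = 2*a² + 7 = 7 + 2*a²)
1/((u(-15) + 284)*313 - 2185456) = 1/(((7 + 2*(-15)²) + 284)*313 - 2185456) = 1/(((7 + 2*225) + 284)*313 - 2185456) = 1/(((7 + 450) + 284)*313 - 2185456) = 1/((457 + 284)*313 - 2185456) = 1/(741*313 - 2185456) = 1/(231933 - 2185456) = 1/(-1953523) = -1/1953523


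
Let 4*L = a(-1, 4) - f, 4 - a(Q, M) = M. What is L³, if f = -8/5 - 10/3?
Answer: 50653/27000 ≈ 1.8760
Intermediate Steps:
a(Q, M) = 4 - M
f = -74/15 (f = -8*⅕ - 10*⅓ = -8/5 - 10/3 = -74/15 ≈ -4.9333)
L = 37/30 (L = ((4 - 1*4) - 1*(-74/15))/4 = ((4 - 4) + 74/15)/4 = (0 + 74/15)/4 = (¼)*(74/15) = 37/30 ≈ 1.2333)
L³ = (37/30)³ = 50653/27000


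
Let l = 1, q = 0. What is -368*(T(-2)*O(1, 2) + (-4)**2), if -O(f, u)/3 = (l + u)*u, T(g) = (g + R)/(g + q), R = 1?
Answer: -2576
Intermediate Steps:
T(g) = (1 + g)/g (T(g) = (g + 1)/(g + 0) = (1 + g)/g)
O(f, u) = -3*u*(1 + u) (O(f, u) = -3*(1 + u)*u = -3*u*(1 + u))
-368*(T(-2)*O(1, 2) + (-4)**2) = -368*(((1 - 2)/(-2))*(-3*2*(1 + 2)) + (-4)**2) = -368*((-1/2*(-1))*(-3*2*3) + 16) = -368*((1/2)*(-18) + 16) = -368*(-9 + 16) = -368*7 = -2576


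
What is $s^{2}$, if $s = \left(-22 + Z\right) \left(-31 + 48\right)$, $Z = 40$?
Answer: $93636$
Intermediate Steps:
$s = 306$ ($s = \left(-22 + 40\right) \left(-31 + 48\right) = 18 \cdot 17 = 306$)
$s^{2} = 306^{2} = 93636$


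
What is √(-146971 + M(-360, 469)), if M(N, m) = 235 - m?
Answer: I*√147205 ≈ 383.67*I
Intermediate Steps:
√(-146971 + M(-360, 469)) = √(-146971 + (235 - 1*469)) = √(-146971 + (235 - 469)) = √(-146971 - 234) = √(-147205) = I*√147205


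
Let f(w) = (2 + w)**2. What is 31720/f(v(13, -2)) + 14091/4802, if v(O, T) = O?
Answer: 4442569/30870 ≈ 143.91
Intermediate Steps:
31720/f(v(13, -2)) + 14091/4802 = 31720/((2 + 13)**2) + 14091/4802 = 31720/(15**2) + 14091*(1/4802) = 31720/225 + 2013/686 = 31720*(1/225) + 2013/686 = 6344/45 + 2013/686 = 4442569/30870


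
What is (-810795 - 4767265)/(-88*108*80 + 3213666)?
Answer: -2789030/1226673 ≈ -2.2737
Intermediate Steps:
(-810795 - 4767265)/(-88*108*80 + 3213666) = -5578060/(-9504*80 + 3213666) = -5578060/(-760320 + 3213666) = -5578060/2453346 = -5578060*1/2453346 = -2789030/1226673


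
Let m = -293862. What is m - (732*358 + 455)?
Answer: -556373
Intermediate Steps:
m - (732*358 + 455) = -293862 - (732*358 + 455) = -293862 - (262056 + 455) = -293862 - 1*262511 = -293862 - 262511 = -556373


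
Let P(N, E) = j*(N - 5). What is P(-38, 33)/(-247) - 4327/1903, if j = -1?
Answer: -1150598/470041 ≈ -2.4479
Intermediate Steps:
P(N, E) = 5 - N (P(N, E) = -(N - 5) = -(-5 + N) = 5 - N)
P(-38, 33)/(-247) - 4327/1903 = (5 - 1*(-38))/(-247) - 4327/1903 = (5 + 38)*(-1/247) - 4327*1/1903 = 43*(-1/247) - 4327/1903 = -43/247 - 4327/1903 = -1150598/470041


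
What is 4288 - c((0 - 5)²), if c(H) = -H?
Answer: 4313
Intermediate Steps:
4288 - c((0 - 5)²) = 4288 - (-1)*(0 - 5)² = 4288 - (-1)*(-5)² = 4288 - (-1)*25 = 4288 - 1*(-25) = 4288 + 25 = 4313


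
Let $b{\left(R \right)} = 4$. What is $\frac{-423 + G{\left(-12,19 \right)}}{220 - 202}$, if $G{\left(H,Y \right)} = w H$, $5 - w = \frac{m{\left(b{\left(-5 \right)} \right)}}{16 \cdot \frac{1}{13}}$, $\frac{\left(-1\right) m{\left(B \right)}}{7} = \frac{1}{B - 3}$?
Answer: $- \frac{245}{8} \approx -30.625$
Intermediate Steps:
$m{\left(B \right)} = - \frac{7}{-3 + B}$ ($m{\left(B \right)} = - \frac{7}{B - 3} = - \frac{7}{-3 + B}$)
$w = \frac{171}{16}$ ($w = 5 - \frac{\left(-7\right) \frac{1}{-3 + 4}}{16 \cdot \frac{1}{13}} = 5 - \frac{\left(-7\right) 1^{-1}}{16 \cdot \frac{1}{13}} = 5 - \frac{\left(-7\right) 1}{\frac{16}{13}} = 5 - \left(-7\right) \frac{13}{16} = 5 - - \frac{91}{16} = 5 + \frac{91}{16} = \frac{171}{16} \approx 10.688$)
$G{\left(H,Y \right)} = \frac{171 H}{16}$
$\frac{-423 + G{\left(-12,19 \right)}}{220 - 202} = \frac{-423 + \frac{171}{16} \left(-12\right)}{220 - 202} = \frac{-423 - \frac{513}{4}}{18} = \left(- \frac{2205}{4}\right) \frac{1}{18} = - \frac{245}{8}$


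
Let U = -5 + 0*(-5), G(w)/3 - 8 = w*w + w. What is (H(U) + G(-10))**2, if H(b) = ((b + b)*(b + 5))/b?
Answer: 86436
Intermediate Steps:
G(w) = 24 + 3*w + 3*w**2 (G(w) = 24 + 3*(w*w + w) = 24 + 3*(w**2 + w) = 24 + 3*(w + w**2) = 24 + (3*w + 3*w**2) = 24 + 3*w + 3*w**2)
U = -5 (U = -5 + 0 = -5)
H(b) = 10 + 2*b (H(b) = ((2*b)*(5 + b))/b = (2*b*(5 + b))/b = 10 + 2*b)
(H(U) + G(-10))**2 = ((10 + 2*(-5)) + (24 + 3*(-10) + 3*(-10)**2))**2 = ((10 - 10) + (24 - 30 + 3*100))**2 = (0 + (24 - 30 + 300))**2 = (0 + 294)**2 = 294**2 = 86436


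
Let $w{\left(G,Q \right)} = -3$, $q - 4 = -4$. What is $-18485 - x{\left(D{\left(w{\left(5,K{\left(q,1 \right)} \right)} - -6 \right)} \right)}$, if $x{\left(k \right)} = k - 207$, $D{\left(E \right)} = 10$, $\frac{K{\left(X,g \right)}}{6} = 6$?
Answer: $-18288$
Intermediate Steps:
$q = 0$ ($q = 4 - 4 = 0$)
$K{\left(X,g \right)} = 36$ ($K{\left(X,g \right)} = 6 \cdot 6 = 36$)
$x{\left(k \right)} = -207 + k$
$-18485 - x{\left(D{\left(w{\left(5,K{\left(q,1 \right)} \right)} - -6 \right)} \right)} = -18485 - \left(-207 + 10\right) = -18485 - -197 = -18485 + 197 = -18288$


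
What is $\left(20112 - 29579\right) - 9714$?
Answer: $-19181$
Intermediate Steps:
$\left(20112 - 29579\right) - 9714 = -9467 - 9714 = -19181$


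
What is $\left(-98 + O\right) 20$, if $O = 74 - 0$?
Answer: $-480$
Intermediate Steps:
$O = 74$ ($O = 74 + 0 = 74$)
$\left(-98 + O\right) 20 = \left(-98 + 74\right) 20 = \left(-24\right) 20 = -480$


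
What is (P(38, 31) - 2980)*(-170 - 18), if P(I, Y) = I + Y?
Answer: 547268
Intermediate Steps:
(P(38, 31) - 2980)*(-170 - 18) = ((38 + 31) - 2980)*(-170 - 18) = (69 - 2980)*(-188) = -2911*(-188) = 547268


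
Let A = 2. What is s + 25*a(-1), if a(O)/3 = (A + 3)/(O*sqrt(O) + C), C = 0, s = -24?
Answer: -24 + 375*I ≈ -24.0 + 375.0*I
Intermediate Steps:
a(O) = 15/O**(3/2) (a(O) = 3*((2 + 3)/(O*sqrt(O) + 0)) = 3*(5/(O**(3/2) + 0)) = 3*(5/(O**(3/2))) = 3*(5/O**(3/2)) = 15/O**(3/2))
s + 25*a(-1) = -24 + 25*(15/(-1)**(3/2)) = -24 + 25*(15*I) = -24 + 375*I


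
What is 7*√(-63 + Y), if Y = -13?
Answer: 14*I*√19 ≈ 61.025*I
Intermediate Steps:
7*√(-63 + Y) = 7*√(-63 - 13) = 7*√(-76) = 7*(2*I*√19) = 14*I*√19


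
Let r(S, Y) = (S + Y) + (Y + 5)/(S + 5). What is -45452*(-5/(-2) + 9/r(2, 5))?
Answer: -9567646/59 ≈ -1.6216e+5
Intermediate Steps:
r(S, Y) = S + Y + (5 + Y)/(5 + S) (r(S, Y) = (S + Y) + (5 + Y)/(5 + S) = S + Y + (5 + Y)/(5 + S))
-45452*(-5/(-2) + 9/r(2, 5)) = -45452*(-5/(-2) + 9/(((5 + 2**2 + 5*2 + 6*5 + 2*5)/(5 + 2)))) = -45452*(-5*(-1/2) + 9/(((5 + 4 + 10 + 30 + 10)/7))) = -45452*(5/2 + 9/(((1/7)*59))) = -45452*(5/2 + 9/(59/7)) = -45452*(5/2 + 9*(7/59)) = -45452*(5/2 + 63/59) = -45452*421/118 = -9567646/59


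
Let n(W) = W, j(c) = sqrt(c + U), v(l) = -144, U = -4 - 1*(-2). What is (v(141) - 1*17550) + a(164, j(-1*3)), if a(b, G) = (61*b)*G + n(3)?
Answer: -17691 + 10004*I*sqrt(5) ≈ -17691.0 + 22370.0*I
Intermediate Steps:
U = -2 (U = -4 + 2 = -2)
j(c) = sqrt(-2 + c) (j(c) = sqrt(c - 2) = sqrt(-2 + c))
a(b, G) = 3 + 61*G*b (a(b, G) = (61*b)*G + 3 = 61*G*b + 3 = 3 + 61*G*b)
(v(141) - 1*17550) + a(164, j(-1*3)) = (-144 - 1*17550) + (3 + 61*sqrt(-2 - 1*3)*164) = (-144 - 17550) + (3 + 61*sqrt(-2 - 3)*164) = -17694 + (3 + 61*sqrt(-5)*164) = -17694 + (3 + 61*(I*sqrt(5))*164) = -17694 + (3 + 10004*I*sqrt(5)) = -17691 + 10004*I*sqrt(5)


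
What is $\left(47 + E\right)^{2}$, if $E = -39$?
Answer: $64$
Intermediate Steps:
$\left(47 + E\right)^{2} = \left(47 - 39\right)^{2} = 8^{2} = 64$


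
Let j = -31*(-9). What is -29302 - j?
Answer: -29581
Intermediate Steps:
j = 279
-29302 - j = -29302 - 1*279 = -29302 - 279 = -29581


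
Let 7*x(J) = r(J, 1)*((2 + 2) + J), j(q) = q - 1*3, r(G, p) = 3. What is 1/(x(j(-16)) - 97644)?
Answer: -7/683553 ≈ -1.0241e-5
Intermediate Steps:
j(q) = -3 + q (j(q) = q - 3 = -3 + q)
x(J) = 12/7 + 3*J/7 (x(J) = (3*((2 + 2) + J))/7 = (3*(4 + J))/7 = (12 + 3*J)/7 = 12/7 + 3*J/7)
1/(x(j(-16)) - 97644) = 1/((12/7 + 3*(-3 - 16)/7) - 97644) = 1/((12/7 + (3/7)*(-19)) - 97644) = 1/((12/7 - 57/7) - 97644) = 1/(-45/7 - 97644) = 1/(-683553/7) = -7/683553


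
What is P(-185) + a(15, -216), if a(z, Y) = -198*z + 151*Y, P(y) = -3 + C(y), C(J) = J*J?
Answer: -1364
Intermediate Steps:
C(J) = J²
P(y) = -3 + y²
P(-185) + a(15, -216) = (-3 + (-185)²) + (-198*15 + 151*(-216)) = (-3 + 34225) + (-2970 - 32616) = 34222 - 35586 = -1364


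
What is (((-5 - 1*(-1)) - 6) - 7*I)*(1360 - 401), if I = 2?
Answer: -23016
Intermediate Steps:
(((-5 - 1*(-1)) - 6) - 7*I)*(1360 - 401) = (((-5 - 1*(-1)) - 6) - 7*2)*(1360 - 401) = (((-5 + 1) - 6) - 14)*959 = ((-4 - 6) - 14)*959 = (-10 - 14)*959 = -24*959 = -23016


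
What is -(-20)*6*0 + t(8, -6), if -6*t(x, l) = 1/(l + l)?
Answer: 1/72 ≈ 0.013889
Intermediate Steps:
t(x, l) = -1/(12*l) (t(x, l) = -1/(6*(l + l)) = -1/(2*l)/6 = -1/(12*l))
-(-20)*6*0 + t(8, -6) = -(-20)*6*0 - 1/12/(-6) = -4*(-30)*0 - 1/12*(-1/6) = 120*0 + 1/72 = 0 + 1/72 = 1/72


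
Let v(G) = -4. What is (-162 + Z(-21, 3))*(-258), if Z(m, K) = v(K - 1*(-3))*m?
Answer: 20124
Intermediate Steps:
Z(m, K) = -4*m
(-162 + Z(-21, 3))*(-258) = (-162 - 4*(-21))*(-258) = (-162 + 84)*(-258) = -78*(-258) = 20124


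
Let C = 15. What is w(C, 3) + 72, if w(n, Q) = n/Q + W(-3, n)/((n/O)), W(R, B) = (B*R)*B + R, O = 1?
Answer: 159/5 ≈ 31.800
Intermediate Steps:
W(R, B) = R + R*B² (W(R, B) = R*B² + R = R + R*B²)
w(n, Q) = n/Q + (-3 - 3*n²)/n (w(n, Q) = n/Q + (-3*(1 + n²))/((n/1)) = n/Q + (-3 - 3*n²)/((n*1)) = n/Q + (-3 - 3*n²)/n)
w(C, 3) + 72 = (-3*15 - 3/15 + 15/3) + 72 = (-45 - 3*1/15 + 15*(⅓)) + 72 = (-45 - ⅕ + 5) + 72 = -201/5 + 72 = 159/5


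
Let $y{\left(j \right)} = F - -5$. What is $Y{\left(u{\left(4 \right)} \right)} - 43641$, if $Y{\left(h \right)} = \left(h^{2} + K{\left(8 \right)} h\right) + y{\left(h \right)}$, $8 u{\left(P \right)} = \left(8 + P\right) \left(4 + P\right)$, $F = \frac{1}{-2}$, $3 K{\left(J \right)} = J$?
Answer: $- \frac{86921}{2} \approx -43461.0$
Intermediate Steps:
$K{\left(J \right)} = \frac{J}{3}$
$F = - \frac{1}{2} \approx -0.5$
$y{\left(j \right)} = \frac{9}{2}$ ($y{\left(j \right)} = - \frac{1}{2} - -5 = - \frac{1}{2} + 5 = \frac{9}{2}$)
$u{\left(P \right)} = \frac{\left(4 + P\right) \left(8 + P\right)}{8}$ ($u{\left(P \right)} = \frac{\left(8 + P\right) \left(4 + P\right)}{8} = \frac{\left(4 + P\right) \left(8 + P\right)}{8}$)
$Y{\left(h \right)} = \frac{9}{2} + h^{2} + \frac{8 h}{3}$ ($Y{\left(h \right)} = \left(h^{2} + \frac{1}{3} \cdot 8 h\right) + \frac{9}{2} = \left(h^{2} + \frac{8 h}{3}\right) + \frac{9}{2} = \frac{9}{2} + h^{2} + \frac{8 h}{3}$)
$Y{\left(u{\left(4 \right)} \right)} - 43641 = \left(\frac{9}{2} + \left(4 + \frac{4^{2}}{8} + \frac{3}{2} \cdot 4\right)^{2} + \frac{8 \left(4 + \frac{4^{2}}{8} + \frac{3}{2} \cdot 4\right)}{3}\right) - 43641 = \left(\frac{9}{2} + \left(4 + \frac{1}{8} \cdot 16 + 6\right)^{2} + \frac{8 \left(4 + \frac{1}{8} \cdot 16 + 6\right)}{3}\right) - 43641 = \left(\frac{9}{2} + \left(4 + 2 + 6\right)^{2} + \frac{8 \left(4 + 2 + 6\right)}{3}\right) - 43641 = \left(\frac{9}{2} + 12^{2} + \frac{8}{3} \cdot 12\right) - 43641 = \left(\frac{9}{2} + 144 + 32\right) - 43641 = \frac{361}{2} - 43641 = - \frac{86921}{2}$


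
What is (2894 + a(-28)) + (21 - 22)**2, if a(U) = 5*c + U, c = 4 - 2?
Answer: 2877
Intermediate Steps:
c = 2
a(U) = 10 + U (a(U) = 5*2 + U = 10 + U)
(2894 + a(-28)) + (21 - 22)**2 = (2894 + (10 - 28)) + (21 - 22)**2 = (2894 - 18) + (-1)**2 = 2876 + 1 = 2877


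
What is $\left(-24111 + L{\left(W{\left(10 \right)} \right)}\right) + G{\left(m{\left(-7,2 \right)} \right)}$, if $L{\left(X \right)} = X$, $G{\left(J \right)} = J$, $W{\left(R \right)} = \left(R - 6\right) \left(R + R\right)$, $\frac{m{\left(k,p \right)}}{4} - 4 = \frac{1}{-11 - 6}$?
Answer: $- \frac{408259}{17} \approx -24015.0$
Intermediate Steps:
$m{\left(k,p \right)} = \frac{268}{17}$ ($m{\left(k,p \right)} = 16 + \frac{4}{-11 - 6} = 16 + \frac{4}{-17} = 16 + 4 \left(- \frac{1}{17}\right) = 16 - \frac{4}{17} = \frac{268}{17}$)
$W{\left(R \right)} = 2 R \left(-6 + R\right)$ ($W{\left(R \right)} = \left(-6 + R\right) 2 R = 2 R \left(-6 + R\right)$)
$\left(-24111 + L{\left(W{\left(10 \right)} \right)}\right) + G{\left(m{\left(-7,2 \right)} \right)} = \left(-24111 + 2 \cdot 10 \left(-6 + 10\right)\right) + \frac{268}{17} = \left(-24111 + 2 \cdot 10 \cdot 4\right) + \frac{268}{17} = \left(-24111 + 80\right) + \frac{268}{17} = -24031 + \frac{268}{17} = - \frac{408259}{17}$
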